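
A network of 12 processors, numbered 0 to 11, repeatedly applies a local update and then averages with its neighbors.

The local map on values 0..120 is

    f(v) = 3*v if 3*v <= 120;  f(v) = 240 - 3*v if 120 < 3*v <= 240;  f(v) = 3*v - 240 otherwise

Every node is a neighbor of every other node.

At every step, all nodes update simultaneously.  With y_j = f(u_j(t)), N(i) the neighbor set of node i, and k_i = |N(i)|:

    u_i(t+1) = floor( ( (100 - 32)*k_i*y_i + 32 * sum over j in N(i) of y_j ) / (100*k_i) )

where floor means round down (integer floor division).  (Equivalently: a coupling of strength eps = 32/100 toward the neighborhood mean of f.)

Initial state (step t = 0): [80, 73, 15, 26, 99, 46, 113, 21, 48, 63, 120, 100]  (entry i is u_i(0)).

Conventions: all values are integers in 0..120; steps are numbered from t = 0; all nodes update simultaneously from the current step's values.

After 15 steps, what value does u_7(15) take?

Answer: u_7(15) = 62

Derivation:
t=0: [80, 73, 15, 26, 99, 46, 113, 21, 48, 63, 120, 100]
t=1: [23, 36, 52, 73, 60, 89, 87, 64, 85, 56, 101, 62]
t=2: [63, 88, 73, 32, 57, 36, 32, 49, 28, 65, 59, 53]
t=3: [57, 39, 37, 86, 69, 94, 86, 84, 78, 53, 65, 76]
t=4: [61, 92, 88, 28, 37, 43, 28, 24, 20, 69, 45, 24]
t=5: [61, 48, 40, 79, 96, 96, 79, 71, 63, 46, 93, 71]
t=6: [55, 80, 96, 20, 49, 49, 20, 35, 51, 84, 43, 35]
t=7: [73, 24, 55, 63, 85, 85, 63, 93, 81, 32, 96, 93]
t=8: [28, 62, 64, 48, 25, 25, 48, 40, 17, 77, 46, 40]
t=9: [81, 62, 58, 89, 75, 75, 89, 105, 60, 32, 93, 105]
t=10: [18, 51, 59, 33, 25, 25, 33, 64, 55, 78, 41, 64]
t=11: [59, 81, 65, 89, 73, 73, 89, 55, 73, 28, 100, 55]
t=12: [56, 17, 44, 32, 28, 28, 32, 64, 28, 69, 54, 64]
t=13: [72, 58, 95, 88, 80, 80, 88, 56, 80, 47, 76, 56]
t=14: [28, 55, 42, 28, 12, 12, 28, 59, 12, 77, 20, 59]
t=15: [76, 70, 95, 76, 45, 45, 76, 62, 45, 27, 60, 62]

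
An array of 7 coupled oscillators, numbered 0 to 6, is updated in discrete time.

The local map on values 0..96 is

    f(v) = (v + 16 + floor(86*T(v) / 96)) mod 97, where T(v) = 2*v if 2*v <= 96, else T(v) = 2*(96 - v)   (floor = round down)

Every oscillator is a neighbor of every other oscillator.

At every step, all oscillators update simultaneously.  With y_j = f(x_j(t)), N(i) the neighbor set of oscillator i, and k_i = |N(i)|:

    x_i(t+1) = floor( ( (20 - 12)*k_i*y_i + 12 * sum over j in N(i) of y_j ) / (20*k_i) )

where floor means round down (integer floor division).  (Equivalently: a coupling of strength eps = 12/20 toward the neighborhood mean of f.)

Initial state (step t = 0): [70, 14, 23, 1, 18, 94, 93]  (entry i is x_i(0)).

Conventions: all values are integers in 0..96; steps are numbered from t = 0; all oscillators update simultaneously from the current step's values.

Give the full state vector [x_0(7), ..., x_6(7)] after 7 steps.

Simulating step by step:
t=0: [70, 14, 23, 1, 18, 94, 93]
t=1: [39, 45, 52, 34, 48, 33, 33]
t=2: [28, 34, 35, 24, 36, 24, 24]
t=3: [67, 43, 43, 64, 44, 64, 64]
t=4: [38, 39, 39, 39, 39, 39, 39]
t=5: [26, 26, 26, 26, 26, 26, 26]
t=6: [88, 88, 88, 88, 88, 88, 88]
t=7: [21, 21, 21, 21, 21, 21, 21]

Answer: [21, 21, 21, 21, 21, 21, 21]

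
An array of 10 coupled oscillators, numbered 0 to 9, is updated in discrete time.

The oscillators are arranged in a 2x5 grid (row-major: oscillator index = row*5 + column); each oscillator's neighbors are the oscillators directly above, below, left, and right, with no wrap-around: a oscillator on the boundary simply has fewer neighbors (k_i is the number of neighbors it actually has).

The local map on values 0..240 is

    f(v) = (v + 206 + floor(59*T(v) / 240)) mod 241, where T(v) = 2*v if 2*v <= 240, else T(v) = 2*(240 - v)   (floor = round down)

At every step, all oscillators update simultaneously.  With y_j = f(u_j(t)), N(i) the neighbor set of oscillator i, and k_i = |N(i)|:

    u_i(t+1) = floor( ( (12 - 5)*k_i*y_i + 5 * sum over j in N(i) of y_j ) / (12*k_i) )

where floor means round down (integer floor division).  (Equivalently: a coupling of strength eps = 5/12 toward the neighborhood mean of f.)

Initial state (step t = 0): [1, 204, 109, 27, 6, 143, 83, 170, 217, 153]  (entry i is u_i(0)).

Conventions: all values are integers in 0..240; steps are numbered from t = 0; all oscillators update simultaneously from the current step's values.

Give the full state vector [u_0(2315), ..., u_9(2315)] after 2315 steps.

Simulating step by step:
t=0: [1, 204, 109, 27, 6, 143, 83, 170, 217, 153]
t=1: [191, 167, 124, 77, 159, 151, 122, 155, 158, 178]
t=2: [172, 162, 141, 111, 147, 160, 152, 156, 152, 168]
t=3: [167, 163, 153, 141, 153, 164, 161, 160, 157, 164]
t=4: [166, 164, 160, 156, 160, 165, 164, 163, 161, 163]
t=5: [166, 165, 164, 162, 163, 166, 165, 164, 164, 164]
t=6: [166, 166, 165, 165, 165, 166, 166, 166, 165, 165]
t=7: [167, 166, 166, 166, 166, 167, 167, 166, 166, 166]
t=8: [167, 167, 167, 167, 167, 167, 167, 167, 167, 167]
t=9: [167, 167, 167, 167, 167, 167, 167, 167, 167, 167]

Answer: [167, 167, 167, 167, 167, 167, 167, 167, 167, 167]
Key observation: The state at step 8, [167, 167, 167, 167, 167, 167, 167, 167, 167, 167], reappears at step 9: the system is in a cycle of period 1 from step 8 on.  Therefore the state at step 2315 equals the state at step 8 + ((2315 - 8) mod 1) = 8, which is [167, 167, 167, 167, 167, 167, 167, 167, 167, 167].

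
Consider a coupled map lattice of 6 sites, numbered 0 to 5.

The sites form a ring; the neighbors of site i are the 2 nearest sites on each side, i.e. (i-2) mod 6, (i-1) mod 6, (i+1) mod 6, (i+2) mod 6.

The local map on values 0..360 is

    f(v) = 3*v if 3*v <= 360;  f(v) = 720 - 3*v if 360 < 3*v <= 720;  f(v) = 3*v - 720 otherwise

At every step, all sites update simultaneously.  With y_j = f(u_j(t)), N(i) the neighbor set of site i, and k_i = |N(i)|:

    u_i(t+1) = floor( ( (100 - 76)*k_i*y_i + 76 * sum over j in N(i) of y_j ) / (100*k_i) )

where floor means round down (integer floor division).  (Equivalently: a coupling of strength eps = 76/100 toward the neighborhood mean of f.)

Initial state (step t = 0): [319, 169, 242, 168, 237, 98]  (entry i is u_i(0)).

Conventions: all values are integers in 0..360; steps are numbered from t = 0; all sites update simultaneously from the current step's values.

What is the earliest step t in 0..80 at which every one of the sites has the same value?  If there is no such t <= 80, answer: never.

Simulating step by step:
t=0: [319, 169, 242, 168, 237, 98]  (not all equal)
t=1: [156, 194, 129, 151, 145, 198]  (not all equal)
t=2: [228, 218, 258, 231, 254, 209]  (not all equal)
t=3: [57, 55, 45, 54, 49, 54]  (not all equal)
t=4: [156, 159, 154, 154, 154, 161]  (not all equal)
t=5: [249, 249, 254, 251, 252, 248]  (not all equal)
t=6: [30, 30, 33, 32, 32, 29]  (not all equal)
t=7: [92, 92, 94, 93, 93, 91]  (not all equal)
t=8: [277, 277, 278, 277, 277, 276]  (not all equal)
t=9: [111, 111, 111, 111, 111, 110]  (not all equal)
t=10: [332, 332, 333, 332, 332, 332]  (not all equal)
t=11: [276, 276, 276, 276, 276, 276]  (all equal)

Answer: 11
Key observation: Synchronization is absorbing here: once all sites are equal they stay equal, and step 11 is the first all-equal step.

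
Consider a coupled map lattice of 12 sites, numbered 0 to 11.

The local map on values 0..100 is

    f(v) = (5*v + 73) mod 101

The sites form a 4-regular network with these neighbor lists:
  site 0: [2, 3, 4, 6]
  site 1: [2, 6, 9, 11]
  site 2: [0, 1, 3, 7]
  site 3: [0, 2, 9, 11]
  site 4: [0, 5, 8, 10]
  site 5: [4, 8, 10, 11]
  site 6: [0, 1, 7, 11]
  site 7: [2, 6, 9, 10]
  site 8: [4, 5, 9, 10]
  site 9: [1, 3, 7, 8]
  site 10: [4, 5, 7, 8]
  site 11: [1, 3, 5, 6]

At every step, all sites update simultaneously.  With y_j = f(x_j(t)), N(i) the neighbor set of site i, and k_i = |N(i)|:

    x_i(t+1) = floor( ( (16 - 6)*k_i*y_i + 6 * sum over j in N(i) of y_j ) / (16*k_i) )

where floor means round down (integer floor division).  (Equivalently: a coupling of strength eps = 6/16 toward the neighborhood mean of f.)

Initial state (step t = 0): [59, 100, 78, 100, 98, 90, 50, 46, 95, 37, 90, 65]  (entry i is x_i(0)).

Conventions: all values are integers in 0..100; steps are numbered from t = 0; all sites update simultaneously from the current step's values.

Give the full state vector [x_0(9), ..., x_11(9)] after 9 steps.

Simulating step by step:
t=0: [59, 100, 78, 100, 98, 90, 50, 46, 95, 37, 90, 65]
t=1: [59, 64, 55, 68, 49, 31, 33, 14, 40, 51, 22, 75]
t=2: [50, 70, 47, 22, 32, 36, 45, 43, 58, 35, 65, 42]
t=3: [32, 33, 22, 65, 40, 56, 79, 76, 58, 51, 80, 73]
t=4: [48, 41, 71, 75, 64, 53, 54, 53, 57, 38, 64, 44]
t=5: [24, 67, 30, 44, 74, 52, 44, 42, 60, 57, 76, 75]
t=6: [80, 22, 38, 76, 46, 37, 77, 70, 59, 57, 51, 47]
t=7: [58, 67, 58, 48, 20, 43, 50, 30, 53, 54, 28, 25]
t=8: [52, 22, 46, 30, 63, 73, 29, 25, 41, 31, 26, 71]
t=9: [30, 57, 21, 20, 66, 38, 31, 64, 61, 42, 28, 29]

Answer: [30, 57, 21, 20, 66, 38, 31, 64, 61, 42, 28, 29]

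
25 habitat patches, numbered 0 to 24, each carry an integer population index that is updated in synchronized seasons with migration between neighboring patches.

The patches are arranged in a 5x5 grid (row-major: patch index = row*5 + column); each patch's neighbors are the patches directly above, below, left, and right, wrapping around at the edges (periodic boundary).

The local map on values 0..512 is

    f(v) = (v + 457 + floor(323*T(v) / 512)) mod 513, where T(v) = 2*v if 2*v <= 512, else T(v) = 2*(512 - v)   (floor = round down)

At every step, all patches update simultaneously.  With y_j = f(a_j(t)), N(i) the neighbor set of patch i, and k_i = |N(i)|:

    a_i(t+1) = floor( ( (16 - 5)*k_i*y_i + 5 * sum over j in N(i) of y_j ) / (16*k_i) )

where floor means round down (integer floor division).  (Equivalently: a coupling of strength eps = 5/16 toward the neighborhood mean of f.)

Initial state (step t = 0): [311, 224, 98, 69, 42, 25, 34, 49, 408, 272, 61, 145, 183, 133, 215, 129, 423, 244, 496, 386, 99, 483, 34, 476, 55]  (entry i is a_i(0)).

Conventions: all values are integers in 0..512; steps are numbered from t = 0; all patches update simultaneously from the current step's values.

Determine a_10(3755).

Simulating step by step:
t=0: [311, 224, 98, 69, 42, 25, 34, 49, 408, 272, 61, 145, 183, 133, 215, 129, 423, 244, 496, 386, 99, 483, 34, 476, 55]
t=1: [400, 399, 162, 158, 79, 47, 74, 117, 363, 77, 128, 259, 328, 302, 359, 256, 443, 443, 448, 428, 214, 405, 137, 370, 137]
t=2: [418, 442, 310, 317, 174, 108, 135, 253, 428, 171, 204, 109, 440, 504, 445, 132, 402, 458, 477, 424, 390, 460, 311, 438, 292]
t=3: [446, 459, 465, 488, 334, 243, 237, 135, 429, 342, 363, 256, 413, 462, 455, 311, 439, 473, 466, 421, 427, 475, 499, 442, 138]
t=4: [476, 469, 449, 467, 477, 491, 425, 320, 459, 495, 455, 157, 423, 470, 474, 499, 439, 467, 469, 462, 461, 466, 461, 454, 327]
t=5: [465, 468, 473, 467, 467, 463, 464, 496, 470, 461, 454, 354, 465, 467, 465, 462, 458, 468, 467, 470, 470, 468, 469, 472, 492]
t=6: [467, 467, 465, 466, 466, 468, 469, 462, 465, 468, 472, 488, 469, 467, 468, 468, 471, 467, 466, 466, 466, 467, 466, 465, 462]
t=7: [467, 467, 468, 468, 467, 466, 466, 468, 467, 467, 465, 463, 466, 467, 467, 467, 465, 467, 467, 467, 467, 467, 467, 468, 468]
t=8: [467, 467, 467, 467, 467, 467, 467, 467, 467, 467, 467, 468, 467, 467, 467, 467, 467, 467, 467, 467, 467, 467, 467, 467, 467]
t=9: [467, 467, 467, 467, 467, 467, 467, 467, 467, 467, 467, 467, 467, 467, 467, 467, 467, 467, 467, 467, 467, 467, 467, 467, 467]
t=10: [467, 467, 467, 467, 467, 467, 467, 467, 467, 467, 467, 467, 467, 467, 467, 467, 467, 467, 467, 467, 467, 467, 467, 467, 467]

Answer: a_10(3755) = 467
Key observation: The state at step 9, [467, 467, 467, 467, 467, 467, 467, 467, 467, 467, 467, 467, 467, 467, 467, 467, 467, 467, 467, 467, 467, 467, 467, 467, 467], reappears at step 10: the system is in a cycle of period 1 from step 9 on.  Therefore the state at step 3755 equals the state at step 9 + ((3755 - 9) mod 1) = 9, which is [467, 467, 467, 467, 467, 467, 467, 467, 467, 467, 467, 467, 467, 467, 467, 467, 467, 467, 467, 467, 467, 467, 467, 467, 467].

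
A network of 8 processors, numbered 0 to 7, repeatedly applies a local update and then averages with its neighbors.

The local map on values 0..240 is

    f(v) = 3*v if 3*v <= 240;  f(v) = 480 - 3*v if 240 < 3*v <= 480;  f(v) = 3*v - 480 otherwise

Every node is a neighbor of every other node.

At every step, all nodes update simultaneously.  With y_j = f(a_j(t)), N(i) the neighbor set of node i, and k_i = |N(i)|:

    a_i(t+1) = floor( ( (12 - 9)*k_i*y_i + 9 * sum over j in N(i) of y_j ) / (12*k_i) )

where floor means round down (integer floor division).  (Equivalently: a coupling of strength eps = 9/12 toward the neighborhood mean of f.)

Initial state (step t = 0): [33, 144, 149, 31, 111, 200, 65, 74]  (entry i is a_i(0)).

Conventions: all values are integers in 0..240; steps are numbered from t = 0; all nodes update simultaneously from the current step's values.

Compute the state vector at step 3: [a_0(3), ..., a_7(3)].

Simulating step by step:
t=0: [33, 144, 149, 31, 111, 200, 65, 74]
t=1: [116, 109, 107, 115, 123, 119, 130, 134]
t=2: [123, 126, 127, 124, 120, 122, 117, 116]
t=3: [113, 112, 112, 113, 115, 114, 116, 116]

Answer: [113, 112, 112, 113, 115, 114, 116, 116]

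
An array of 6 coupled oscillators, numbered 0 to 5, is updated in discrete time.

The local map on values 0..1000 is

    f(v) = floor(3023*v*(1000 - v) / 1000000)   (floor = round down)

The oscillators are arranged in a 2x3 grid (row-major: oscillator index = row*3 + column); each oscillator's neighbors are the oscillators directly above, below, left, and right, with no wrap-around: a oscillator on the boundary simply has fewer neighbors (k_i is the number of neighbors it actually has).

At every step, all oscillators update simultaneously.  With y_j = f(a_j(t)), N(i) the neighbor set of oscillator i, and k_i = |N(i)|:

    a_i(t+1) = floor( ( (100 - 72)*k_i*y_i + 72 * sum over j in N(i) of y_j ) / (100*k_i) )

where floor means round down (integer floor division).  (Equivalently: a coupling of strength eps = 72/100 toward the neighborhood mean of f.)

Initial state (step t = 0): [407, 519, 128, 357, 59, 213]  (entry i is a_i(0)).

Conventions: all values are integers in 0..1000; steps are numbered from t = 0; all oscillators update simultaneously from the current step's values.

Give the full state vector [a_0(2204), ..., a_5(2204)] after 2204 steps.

Simulating step by step:
t=0: [407, 519, 128, 357, 59, 213]
t=1: [725, 507, 547, 516, 515, 323]
t=2: [711, 716, 719, 699, 732, 726]
t=3: [623, 609, 608, 615, 610, 601]
t=4: [715, 717, 721, 714, 719, 720]
t=5: [615, 611, 610, 614, 612, 609]
t=6: [716, 717, 718, 716, 717, 718]
t=7: [613, 613, 612, 613, 613, 612]
t=8: [717, 717, 717, 717, 717, 717]
t=9: [613, 613, 613, 613, 613, 613]
t=10: [717, 717, 717, 717, 717, 717]

Answer: [717, 717, 717, 717, 717, 717]
Key observation: The state at step 8, [717, 717, 717, 717, 717, 717], reappears at step 10: the system is in a cycle of period 2 from step 8 on.  Therefore the state at step 2204 equals the state at step 8 + ((2204 - 8) mod 2) = 8, which is [717, 717, 717, 717, 717, 717].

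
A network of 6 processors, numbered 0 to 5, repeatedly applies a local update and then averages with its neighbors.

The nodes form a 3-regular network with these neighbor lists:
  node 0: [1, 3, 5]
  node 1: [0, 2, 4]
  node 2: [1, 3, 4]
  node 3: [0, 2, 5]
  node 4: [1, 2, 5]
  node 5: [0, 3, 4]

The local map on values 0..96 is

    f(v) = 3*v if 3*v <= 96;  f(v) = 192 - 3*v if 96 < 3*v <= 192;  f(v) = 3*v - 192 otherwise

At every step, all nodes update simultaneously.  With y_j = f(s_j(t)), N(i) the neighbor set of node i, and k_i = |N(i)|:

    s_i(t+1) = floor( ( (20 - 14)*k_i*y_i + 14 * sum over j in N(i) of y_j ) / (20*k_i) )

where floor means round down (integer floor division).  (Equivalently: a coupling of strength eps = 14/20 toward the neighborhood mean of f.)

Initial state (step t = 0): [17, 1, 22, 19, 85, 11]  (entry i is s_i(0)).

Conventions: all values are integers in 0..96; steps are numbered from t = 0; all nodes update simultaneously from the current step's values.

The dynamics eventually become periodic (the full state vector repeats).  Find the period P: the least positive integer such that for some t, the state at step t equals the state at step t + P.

Simulating step by step:
t=0: [17, 1, 22, 19, 85, 11]
t=1: [37, 42, 48, 52, 42, 49]
t=2: [58, 65, 53, 51, 56, 56]
t=3: [20, 18, 25, 29, 21, 26]
t=4: [69, 62, 70, 75, 67, 72]
t=5: [19, 11, 16, 23, 13, 20]
t=6: [54, 43, 47, 59, 44, 56]
t=7: [32, 51, 47, 29, 50, 31]
t=8: [79, 55, 54, 82, 55, 80]
t=9: [43, 31, 34, 44, 32, 43]
t=10: [69, 86, 85, 68, 86, 70]
t=11: [26, 53, 52, 26, 54, 27]
t=12: [68, 43, 43, 68, 44, 67]
t=13: [23, 50, 50, 23, 49, 22]
t=14: [62, 49, 49, 62, 48, 62]
t=15: [15, 36, 36, 15, 36, 15]
t=16: [54, 74, 74, 54, 74, 54]
t=17: [30, 30, 30, 30, 30, 30]
t=18: [90, 90, 90, 90, 90, 90]
t=19: [78, 78, 78, 78, 78, 78]
t=20: [42, 42, 42, 42, 42, 42]
t=21: [66, 66, 66, 66, 66, 66]
t=22: [6, 6, 6, 6, 6, 6]
t=23: [18, 18, 18, 18, 18, 18]
t=24: [54, 54, 54, 54, 54, 54]
t=25: [30, 30, 30, 30, 30, 30]

Answer: 8
Key observation: The state at step 17, [30, 30, 30, 30, 30, 30], reappears at step 25 — and no state repeats earlier — so the cycle the system enters has period 8.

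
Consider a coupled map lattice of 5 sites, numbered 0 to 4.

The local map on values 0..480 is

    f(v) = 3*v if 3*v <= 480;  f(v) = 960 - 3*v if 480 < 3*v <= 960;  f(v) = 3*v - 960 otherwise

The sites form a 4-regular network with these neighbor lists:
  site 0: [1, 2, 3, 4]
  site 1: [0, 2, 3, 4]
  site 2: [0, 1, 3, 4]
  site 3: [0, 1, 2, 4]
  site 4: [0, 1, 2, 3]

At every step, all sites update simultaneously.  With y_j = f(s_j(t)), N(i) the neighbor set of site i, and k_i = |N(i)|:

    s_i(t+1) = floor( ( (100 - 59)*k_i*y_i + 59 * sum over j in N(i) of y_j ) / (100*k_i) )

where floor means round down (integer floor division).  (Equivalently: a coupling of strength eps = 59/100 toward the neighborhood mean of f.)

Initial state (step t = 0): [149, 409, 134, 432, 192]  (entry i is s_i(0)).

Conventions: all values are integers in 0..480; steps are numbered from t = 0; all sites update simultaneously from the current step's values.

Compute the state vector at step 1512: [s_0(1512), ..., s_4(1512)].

Answer: [126, 127, 126, 127, 126]
Key observation: The state at step 20, [473, 472, 473, 472, 473], reappears at step 32: the system is in a cycle of period 12 from step 20 on.  Therefore the state at step 1512 equals the state at step 20 + ((1512 - 20) mod 12) = 24, which is [126, 127, 126, 127, 126].

Derivation:
t=0: [149, 409, 134, 432, 192]
t=1: [388, 340, 376, 359, 371]
t=2: [157, 119, 147, 134, 143]
t=3: [433, 403, 425, 415, 422]
t=4: [309, 285, 303, 295, 300]
t=5: [56, 75, 61, 67, 63]
t=6: [186, 201, 190, 195, 192]
t=7: [386, 375, 383, 379, 382]
t=8: [186, 178, 184, 181, 183]
t=9: [409, 416, 411, 413, 412]
t=10: [274, 279, 275, 277, 276]
t=11: [133, 129, 132, 130, 131]
t=12: [394, 391, 393, 392, 393]
t=13: [218, 216, 218, 217, 218]
t=14: [307, 308, 307, 308, 307]
t=15: [38, 37, 38, 37, 38]
t=16: [113, 112, 113, 112, 113]
t=17: [338, 337, 338, 337, 338]
t=18: [53, 52, 53, 52, 53]
t=19: [158, 157, 158, 157, 158]
t=20: [473, 472, 473, 472, 473]
t=21: [458, 457, 458, 457, 458]
t=22: [413, 412, 413, 412, 413]
t=23: [278, 277, 278, 277, 278]
t=24: [126, 127, 126, 127, 126]
t=25: [378, 379, 378, 379, 378]
t=26: [174, 175, 174, 175, 174]
t=27: [437, 436, 437, 436, 437]
t=28: [350, 349, 350, 349, 350]
t=29: [89, 88, 89, 88, 89]
t=30: [266, 265, 266, 265, 266]
t=31: [162, 163, 162, 163, 162]
t=32: [473, 472, 473, 472, 473]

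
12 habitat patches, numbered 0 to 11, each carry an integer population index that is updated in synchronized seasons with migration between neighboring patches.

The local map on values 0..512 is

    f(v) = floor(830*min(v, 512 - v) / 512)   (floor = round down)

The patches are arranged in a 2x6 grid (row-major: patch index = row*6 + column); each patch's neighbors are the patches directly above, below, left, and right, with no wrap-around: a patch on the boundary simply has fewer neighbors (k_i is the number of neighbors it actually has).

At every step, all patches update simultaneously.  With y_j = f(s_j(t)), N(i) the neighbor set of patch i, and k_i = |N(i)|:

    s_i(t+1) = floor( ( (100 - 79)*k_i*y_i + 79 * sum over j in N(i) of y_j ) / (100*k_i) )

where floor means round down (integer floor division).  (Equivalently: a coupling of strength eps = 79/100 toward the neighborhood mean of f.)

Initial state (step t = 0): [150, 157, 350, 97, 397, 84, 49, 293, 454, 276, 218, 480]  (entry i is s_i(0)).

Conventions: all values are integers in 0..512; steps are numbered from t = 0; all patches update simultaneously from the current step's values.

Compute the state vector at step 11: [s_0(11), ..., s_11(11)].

Simulating step by step:
t=0: [150, 157, 350, 97, 397, 84, 49, 293, 454, 276, 218, 480]
t=1: [182, 279, 188, 251, 209, 122, 252, 186, 282, 239, 237, 203]
t=2: [372, 316, 367, 356, 330, 304, 321, 367, 339, 387, 358, 298]
t=3: [294, 249, 272, 245, 282, 323, 246, 287, 235, 248, 274, 304]
t=4: [390, 375, 392, 389, 364, 344, 366, 387, 383, 390, 373, 343]
t=5: [222, 202, 206, 207, 233, 259, 207, 218, 200, 208, 233, 253]
t=6: [336, 343, 329, 346, 374, 396, 351, 333, 337, 343, 375, 396]
t=7: [270, 286, 279, 265, 225, 201, 281, 275, 285, 261, 226, 201]
t=8: [374, 380, 377, 386, 363, 340, 385, 372, 384, 383, 365, 341]
t=9: [211, 220, 210, 218, 240, 262, 220, 212, 215, 214, 241, 261]
t=10: [353, 344, 349, 357, 383, 399, 345, 351, 344, 359, 382, 399]
t=11: [268, 262, 264, 242, 213, 193, 260, 268, 260, 245, 212, 193]

Answer: [268, 262, 264, 242, 213, 193, 260, 268, 260, 245, 212, 193]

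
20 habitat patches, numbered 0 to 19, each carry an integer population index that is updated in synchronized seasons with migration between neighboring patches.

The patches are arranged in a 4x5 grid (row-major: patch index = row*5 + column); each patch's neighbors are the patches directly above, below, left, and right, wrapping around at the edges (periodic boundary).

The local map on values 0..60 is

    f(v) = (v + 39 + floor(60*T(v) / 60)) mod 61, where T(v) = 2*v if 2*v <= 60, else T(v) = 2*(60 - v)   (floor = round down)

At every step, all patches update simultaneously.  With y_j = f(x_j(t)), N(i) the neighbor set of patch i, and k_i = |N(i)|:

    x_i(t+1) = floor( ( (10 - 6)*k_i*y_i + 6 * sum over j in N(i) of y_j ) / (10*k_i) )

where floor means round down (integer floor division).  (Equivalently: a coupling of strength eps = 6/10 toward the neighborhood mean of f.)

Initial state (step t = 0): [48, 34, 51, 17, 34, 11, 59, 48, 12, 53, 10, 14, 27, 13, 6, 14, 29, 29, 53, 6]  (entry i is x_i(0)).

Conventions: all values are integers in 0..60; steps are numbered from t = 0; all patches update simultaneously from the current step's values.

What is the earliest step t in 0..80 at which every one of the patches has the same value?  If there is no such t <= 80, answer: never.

Simulating step by step:
t=0: [48, 34, 51, 17, 34, 11, 59, 48, 12, 53, 10, 14, 27, 13, 6, 14, 29, 29, 53, 6]  (not all equal)
t=1: [25, 22, 31, 27, 28, 25, 28, 43, 26, 30, 19, 24, 37, 33, 41, 25, 8, 24, 34, 41]  (not all equal)
t=2: [43, 26, 33, 33, 26, 35, 30, 31, 41, 27, 45, 25, 23, 19, 38, 43, 30, 21, 26, 39]  (not all equal)
t=3: [47, 33, 17, 27, 48, 26, 20, 19, 38, 49, 46, 38, 39, 47, 54, 48, 33, 33, 43, 57]  (not all equal)
t=4: [44, 19, 26, 52, 50, 50, 38, 41, 53, 51, 52, 46, 46, 53, 46, 42, 19, 23, 45, 46]  (not all equal)
t=5: [49, 44, 50, 48, 49, 50, 52, 54, 47, 47, 49, 49, 50, 48, 49, 50, 42, 48, 49, 52]  (not all equal)
t=6: [49, 51, 48, 49, 49, 48, 47, 46, 49, 49, 48, 49, 48, 49, 49, 49, 52, 50, 49, 47]  (not all equal)
t=7: [48, 48, 49, 49, 49, 49, 50, 50, 49, 49, 49, 49, 49, 49, 49, 49, 47, 48, 49, 49]  (not all equal)
t=8: [49, 49, 49, 49, 49, 49, 48, 48, 48, 49, 49, 49, 49, 49, 49, 49, 50, 49, 49, 49]  (not all equal)
t=9: [49, 49, 49, 49, 49, 49, 49, 49, 49, 49, 49, 49, 49, 49, 49, 48, 48, 48, 49, 49]  (not all equal)
t=10: [49, 49, 49, 49, 49, 49, 49, 49, 49, 49, 49, 49, 49, 49, 49, 49, 49, 49, 49, 49]  (all equal)

Answer: 10
Key observation: Synchronization is absorbing here: once all patches are equal they stay equal, and step 10 is the first all-equal step.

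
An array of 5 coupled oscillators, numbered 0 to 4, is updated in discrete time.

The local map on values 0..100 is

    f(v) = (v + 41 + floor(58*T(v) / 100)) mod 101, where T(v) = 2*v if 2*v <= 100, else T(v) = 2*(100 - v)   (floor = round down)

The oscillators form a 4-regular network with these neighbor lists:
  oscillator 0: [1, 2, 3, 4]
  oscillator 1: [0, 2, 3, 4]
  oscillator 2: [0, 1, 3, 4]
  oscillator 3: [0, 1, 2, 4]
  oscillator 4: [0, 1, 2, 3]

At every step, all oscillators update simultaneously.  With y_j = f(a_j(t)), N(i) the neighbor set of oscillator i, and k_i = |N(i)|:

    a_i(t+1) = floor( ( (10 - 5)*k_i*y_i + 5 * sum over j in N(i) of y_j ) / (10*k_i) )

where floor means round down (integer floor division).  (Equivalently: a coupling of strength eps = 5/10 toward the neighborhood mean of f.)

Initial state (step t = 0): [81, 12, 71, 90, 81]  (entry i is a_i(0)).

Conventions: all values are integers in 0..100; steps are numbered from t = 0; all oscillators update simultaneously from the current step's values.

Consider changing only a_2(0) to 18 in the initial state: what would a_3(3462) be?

Simulating step by step:
t=0: [81, 12, 18, 90, 81]
t=1: [50, 58, 63, 49, 50]
t=2: [47, 46, 45, 45, 47]
t=3: [39, 39, 38, 38, 39]
t=4: [23, 23, 22, 22, 23]
t=5: [89, 89, 88, 88, 89]
t=6: [41, 41, 41, 41, 41]
t=7: [28, 28, 28, 28, 28]
t=8: [0, 0, 0, 0, 0]
t=9: [41, 41, 41, 41, 41]

Answer: a_3(3462) = 41
Key observation: The state at step 6, [41, 41, 41, 41, 41], reappears at step 9: the system is in a cycle of period 3 from step 6 on.  Therefore the state at step 3462 equals the state at step 6 + ((3462 - 6) mod 3) = 6, which is [41, 41, 41, 41, 41].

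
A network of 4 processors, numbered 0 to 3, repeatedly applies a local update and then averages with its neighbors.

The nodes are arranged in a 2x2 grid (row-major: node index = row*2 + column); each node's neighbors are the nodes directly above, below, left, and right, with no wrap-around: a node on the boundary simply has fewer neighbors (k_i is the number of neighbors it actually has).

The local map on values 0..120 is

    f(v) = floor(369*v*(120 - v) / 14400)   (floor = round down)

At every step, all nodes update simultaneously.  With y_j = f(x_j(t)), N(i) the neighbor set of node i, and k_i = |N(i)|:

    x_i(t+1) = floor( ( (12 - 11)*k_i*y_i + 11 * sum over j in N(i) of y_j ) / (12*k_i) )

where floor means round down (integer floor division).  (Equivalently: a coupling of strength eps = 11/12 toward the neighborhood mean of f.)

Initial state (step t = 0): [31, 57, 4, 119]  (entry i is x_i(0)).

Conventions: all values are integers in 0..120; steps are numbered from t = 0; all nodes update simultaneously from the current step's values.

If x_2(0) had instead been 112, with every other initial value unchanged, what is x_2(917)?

Answer: x_2(917) = 73
Key observation: The state at step 16, [87, 87, 87, 87], reappears at step 18: the system is in a cycle of period 2 from step 16 on.  Therefore the state at step 917 equals the state at step 16 + ((917 - 16) mod 2) = 17, which is [73, 73, 73, 73].

Derivation:
t=0: [31, 57, 112, 119]
t=1: [58, 41, 35, 52]
t=2: [80, 90, 89, 79]
t=3: [70, 80, 81, 70]
t=4: [81, 88, 88, 81]
t=5: [72, 79, 79, 72]
t=6: [82, 87, 87, 82]
t=7: [73, 78, 78, 73]
t=8: [83, 86, 86, 83]
t=9: [74, 77, 77, 74]
t=10: [84, 86, 86, 84]
t=11: [74, 76, 76, 74]
t=12: [85, 86, 86, 85]
t=13: [74, 75, 75, 74]
t=14: [86, 86, 86, 86]
t=15: [74, 74, 74, 74]
t=16: [87, 87, 87, 87]
t=17: [73, 73, 73, 73]
t=18: [87, 87, 87, 87]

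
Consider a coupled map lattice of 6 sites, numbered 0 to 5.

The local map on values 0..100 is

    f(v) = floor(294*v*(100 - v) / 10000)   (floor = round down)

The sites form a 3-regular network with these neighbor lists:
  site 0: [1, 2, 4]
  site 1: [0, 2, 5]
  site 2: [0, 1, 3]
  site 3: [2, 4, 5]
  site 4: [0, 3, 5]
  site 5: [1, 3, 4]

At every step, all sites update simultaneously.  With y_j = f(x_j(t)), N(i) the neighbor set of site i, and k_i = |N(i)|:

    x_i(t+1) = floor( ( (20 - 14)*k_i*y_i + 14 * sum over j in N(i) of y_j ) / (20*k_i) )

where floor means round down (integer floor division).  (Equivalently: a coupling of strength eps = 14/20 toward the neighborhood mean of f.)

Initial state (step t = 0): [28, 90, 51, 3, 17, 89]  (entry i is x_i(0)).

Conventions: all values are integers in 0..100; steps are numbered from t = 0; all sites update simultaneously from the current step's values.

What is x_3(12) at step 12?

Answer: x_3(12) = 66

Derivation:
t=0: [28, 90, 51, 3, 17, 89]
t=1: [50, 45, 43, 35, 34, 25]
t=2: [70, 68, 70, 64, 64, 63]
t=3: [62, 63, 62, 65, 65, 66]
t=4: [68, 67, 68, 66, 66, 66]
t=5: [63, 64, 63, 64, 64, 65]
t=6: [67, 67, 67, 67, 67, 66]
t=7: [65, 65, 65, 65, 65, 65]
t=8: [66, 66, 66, 66, 66, 66]
t=9: [65, 65, 65, 65, 65, 65]
t=10: [66, 66, 66, 66, 66, 66]
t=11: [65, 65, 65, 65, 65, 65]
t=12: [66, 66, 66, 66, 66, 66]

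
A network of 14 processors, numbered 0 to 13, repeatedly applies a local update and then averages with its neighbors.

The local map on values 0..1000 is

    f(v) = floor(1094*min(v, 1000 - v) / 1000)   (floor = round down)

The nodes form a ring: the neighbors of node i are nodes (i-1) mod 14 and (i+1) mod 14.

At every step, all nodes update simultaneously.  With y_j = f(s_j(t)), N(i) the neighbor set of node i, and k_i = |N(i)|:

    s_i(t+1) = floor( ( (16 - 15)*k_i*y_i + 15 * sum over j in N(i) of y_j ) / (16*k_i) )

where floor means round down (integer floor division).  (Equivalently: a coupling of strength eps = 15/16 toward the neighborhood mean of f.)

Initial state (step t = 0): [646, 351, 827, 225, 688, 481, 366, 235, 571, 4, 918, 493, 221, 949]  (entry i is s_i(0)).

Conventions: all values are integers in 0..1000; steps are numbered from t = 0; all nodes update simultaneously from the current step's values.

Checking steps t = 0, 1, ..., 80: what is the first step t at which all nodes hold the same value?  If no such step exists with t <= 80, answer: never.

Simulating step by step:
t=0: [646, 351, 827, 225, 688, 481, 366, 235, 571, 4, 918, 493, 221, 949]  (not all equal)
t=1: [229, 293, 306, 263, 383, 380, 392, 423, 151, 261, 260, 188, 293, 297]  (not all equal)
t=2: [317, 293, 305, 370, 355, 422, 437, 306, 360, 228, 247, 295, 267, 287]  (not all equal)
t=3: [318, 338, 360, 363, 429, 434, 402, 429, 297, 326, 284, 283, 315, 318]  (not all equal)
t=4: [357, 369, 383, 428, 437, 455, 469, 386, 406, 319, 331, 325, 329, 345]  (not all equal)
t=5: [390, 404, 434, 449, 482, 495, 462, 474, 388, 399, 352, 360, 365, 374]  (not all equal)
t=6: [425, 449, 466, 499, 516, 517, 527, 467, 473, 406, 412, 392, 400, 412]  (not all equal)
t=7: [470, 486, 517, 520, 536, 523, 518, 516, 479, 481, 436, 442, 438, 450]  (not all equal)
t=8: [511, 521, 528, 517, 522, 517, 525, 525, 527, 501, 502, 477, 486, 496]  (not all equal)
t=9: [533, 524, 525, 519, 527, 520, 523, 518, 531, 531, 533, 536, 531, 533]  (not all equal)
t=10: [514, 514, 522, 518, 524, 519, 525, 517, 519, 511, 510, 511, 508, 511]  (not all equal)
t=11: [532, 526, 528, 521, 526, 519, 526, 522, 530, 531, 534, 536, 534, 534]  (not all equal)
t=12: [513, 513, 520, 517, 524, 518, 523, 516, 517, 511, 509, 508, 508, 509]  (not all equal)
t=13: [534, 528, 529, 522, 527, 520, 527, 524, 531, 532, 536, 537, 537, 535]  (not all equal)
t=14: [511, 512, 518, 516, 523, 517, 522, 515, 515, 510, 508, 506, 506, 507]  (not all equal)
t=15: [535, 530, 530, 524, 528, 521, 528, 526, 532, 534, 538, 539, 539, 537]  (not all equal)
t=16: [509, 511, 516, 515, 521, 516, 520, 513, 513, 508, 506, 504, 504, 506]  (not all equal)
t=17: [537, 533, 531, 526, 529, 524, 530, 528, 534, 536, 540, 541, 541, 539]  (not all equal)
t=18: [506, 509, 513, 514, 518, 514, 517, 511, 511, 506, 504, 502, 502, 504]  (not all equal)
t=19: [539, 536, 533, 529, 530, 527, 532, 531, 536, 538, 542, 543, 543, 542]  (not all equal)
t=20: [504, 507, 510, 512, 515, 512, 514, 509, 508, 504, 501, 499, 499, 501]  (not all equal)
t=21: [542, 539, 536, 533, 532, 530, 534, 534, 539, 541, 543, 545, 545, 543]  (not all equal)
t=22: [501, 504, 507, 509, 511, 510, 511, 506, 505, 501, 499, 497, 497, 499]  (not all equal)
t=23: [543, 542, 539, 536, 536, 534, 537, 537, 542, 543, 544, 543, 543, 544]  (not all equal)
t=24: [499, 501, 504, 505, 507, 506, 507, 503, 502, 499, 498, 498, 498, 498]  (not all equal)
t=25: [544, 543, 542, 540, 540, 539, 541, 541, 544, 544, 544, 544, 544, 544]  (not all equal)
t=26: [498, 499, 501, 502, 503, 502, 502, 500, 499, 498, 498, 498, 498, 498]  (not all equal)
t=27: [544, 544, 544, 544, 543, 543, 545, 544, 545, 544, 544, 544, 544, 544]  (not all equal)
t=28: [498, 498, 498, 498, 498, 498, 498, 497, 497, 497, 498, 498, 498, 498]  (not all equal)
t=29: [544, 544, 544, 544, 544, 544, 543, 543, 543, 543, 543, 544, 544, 544]  (not all equal)
t=30: [498, 498, 498, 498, 498, 498, 498, 499, 499, 499, 498, 498, 498, 498]  (not all equal)
t=31: [544, 544, 544, 544, 544, 544, 544, 544, 545, 544, 544, 544, 544, 544]  (not all equal)
t=32: [498, 498, 498, 498, 498, 498, 498, 497, 497, 497, 498, 498, 498, 498]  (not all equal)

Answer: never
Key observation: The state at step 28 reappears at step 32 — the system is in a cycle of period 4 from step 28 on.  No step 0..32 is synchronized, and the cycle repeats forever, so no step up to 80 (or ever) has all nodes equal.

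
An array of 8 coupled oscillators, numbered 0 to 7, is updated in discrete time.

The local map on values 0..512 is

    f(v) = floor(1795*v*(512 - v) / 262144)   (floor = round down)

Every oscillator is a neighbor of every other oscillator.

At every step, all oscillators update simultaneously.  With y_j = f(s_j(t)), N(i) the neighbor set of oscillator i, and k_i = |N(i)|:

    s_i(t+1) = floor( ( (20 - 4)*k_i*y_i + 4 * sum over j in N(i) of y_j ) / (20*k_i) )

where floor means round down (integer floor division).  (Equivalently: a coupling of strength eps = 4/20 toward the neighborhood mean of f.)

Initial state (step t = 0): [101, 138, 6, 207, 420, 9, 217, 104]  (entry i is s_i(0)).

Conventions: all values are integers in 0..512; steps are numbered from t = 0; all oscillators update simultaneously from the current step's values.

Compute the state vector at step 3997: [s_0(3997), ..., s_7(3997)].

Simulating step by step:
t=0: [101, 138, 6, 207, 420, 9, 217, 104]
t=1: [279, 332, 75, 393, 263, 83, 398, 284]
t=2: [424, 396, 254, 328, 426, 268, 320, 422]
t=3: [276, 322, 425, 398, 273, 425, 404, 280]
t=4: [426, 404, 277, 321, 426, 277, 311, 424]
t=5: [272, 309, 423, 402, 272, 423, 409, 276]
t=6: [426, 412, 280, 315, 426, 280, 304, 426]
t=7: [272, 296, 421, 406, 272, 421, 412, 272]
t=8: [426, 419, 284, 308, 426, 284, 299, 426]
t=9: [271, 284, 420, 410, 271, 420, 415, 271]
t=10: [426, 423, 285, 302, 426, 285, 294, 426]
t=11: [271, 277, 419, 413, 271, 419, 416, 271]
t=12: [426, 425, 287, 297, 426, 287, 292, 426]
t=13: [271, 274, 419, 416, 271, 419, 417, 271]
t=14: [426, 425, 287, 292, 426, 287, 290, 426]
t=15: [271, 274, 420, 417, 271, 420, 418, 271]
t=16: [426, 425, 285, 290, 426, 285, 289, 426]
t=17: [271, 274, 420, 418, 271, 420, 419, 271]
t=18: [426, 425, 285, 288, 426, 285, 286, 426]
t=19: [272, 274, 420, 419, 272, 420, 420, 272]
t=20: [425, 425, 284, 286, 425, 284, 284, 425]
t=21: [274, 274, 421, 420, 274, 421, 421, 274]
t=22: [425, 425, 283, 284, 425, 283, 283, 425]
t=23: [274, 274, 421, 421, 274, 421, 421, 274]
t=24: [424, 424, 283, 283, 424, 283, 283, 424]
t=25: [276, 276, 421, 421, 276, 421, 421, 276]
t=26: [424, 424, 283, 283, 424, 283, 283, 424]

Answer: [276, 276, 421, 421, 276, 421, 421, 276]
Key observation: The state at step 24, [424, 424, 283, 283, 424, 283, 283, 424], reappears at step 26: the system is in a cycle of period 2 from step 24 on.  Therefore the state at step 3997 equals the state at step 24 + ((3997 - 24) mod 2) = 25, which is [276, 276, 421, 421, 276, 421, 421, 276].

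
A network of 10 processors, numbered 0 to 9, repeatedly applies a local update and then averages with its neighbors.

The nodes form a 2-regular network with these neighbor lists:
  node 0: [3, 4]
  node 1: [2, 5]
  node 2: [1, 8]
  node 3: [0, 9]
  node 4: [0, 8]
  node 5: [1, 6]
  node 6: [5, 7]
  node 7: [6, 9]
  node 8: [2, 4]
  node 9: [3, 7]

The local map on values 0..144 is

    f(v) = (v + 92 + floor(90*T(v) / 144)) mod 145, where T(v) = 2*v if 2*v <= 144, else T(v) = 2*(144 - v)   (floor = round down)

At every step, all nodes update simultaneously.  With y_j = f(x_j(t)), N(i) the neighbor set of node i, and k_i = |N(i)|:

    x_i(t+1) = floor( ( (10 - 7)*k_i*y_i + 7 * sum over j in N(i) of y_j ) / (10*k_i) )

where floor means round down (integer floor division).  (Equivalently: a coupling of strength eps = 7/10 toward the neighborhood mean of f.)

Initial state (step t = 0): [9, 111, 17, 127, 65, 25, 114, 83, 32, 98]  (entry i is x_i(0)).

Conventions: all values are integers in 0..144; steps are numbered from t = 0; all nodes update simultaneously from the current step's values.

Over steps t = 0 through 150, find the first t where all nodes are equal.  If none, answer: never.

Answer: 5
Key observation: Synchronization is absorbing here: once all nodes are equal they stay equal, and step 5 is the first all-equal step.

Derivation:
t=0: [9, 111, 17, 127, 65, 25, 114, 83, 32, 98]  (not all equal)
t=1: [99, 76, 80, 103, 73, 69, 67, 101, 83, 100]  (not all equal)
t=2: [103, 105, 107, 101, 105, 102, 100, 99, 107, 101]  (not all equal)
t=3: [100, 100, 100, 101, 100, 101, 101, 101, 100, 101]  (not all equal)
t=4: [101, 101, 102, 101, 102, 101, 101, 101, 102, 101]  (not all equal)
t=5: [101, 101, 101, 101, 101, 101, 101, 101, 101, 101]  (all equal)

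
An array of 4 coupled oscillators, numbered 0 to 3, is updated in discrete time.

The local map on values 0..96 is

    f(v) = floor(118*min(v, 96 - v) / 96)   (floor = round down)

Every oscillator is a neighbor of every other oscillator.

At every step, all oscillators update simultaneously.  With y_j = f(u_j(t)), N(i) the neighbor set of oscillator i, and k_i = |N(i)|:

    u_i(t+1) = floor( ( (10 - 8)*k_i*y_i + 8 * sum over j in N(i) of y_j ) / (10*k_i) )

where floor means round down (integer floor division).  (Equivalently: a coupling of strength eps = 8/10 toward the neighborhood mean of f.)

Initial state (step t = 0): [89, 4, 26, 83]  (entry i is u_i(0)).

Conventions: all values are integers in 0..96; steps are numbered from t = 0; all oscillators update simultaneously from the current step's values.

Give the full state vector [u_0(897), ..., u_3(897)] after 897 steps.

Simulating step by step:
t=0: [89, 4, 26, 83]
t=1: [14, 15, 13, 14]
t=2: [16, 16, 16, 16]
t=3: [19, 19, 19, 19]
t=4: [23, 23, 23, 23]
t=5: [28, 28, 28, 28]
t=6: [34, 34, 34, 34]
t=7: [41, 41, 41, 41]
t=8: [50, 50, 50, 50]
t=9: [56, 56, 56, 56]
t=10: [49, 49, 49, 49]
t=11: [57, 57, 57, 57]
t=12: [47, 47, 47, 47]
t=13: [57, 57, 57, 57]

Answer: [57, 57, 57, 57]
Key observation: The state at step 11, [57, 57, 57, 57], reappears at step 13: the system is in a cycle of period 2 from step 11 on.  Therefore the state at step 897 equals the state at step 11 + ((897 - 11) mod 2) = 11, which is [57, 57, 57, 57].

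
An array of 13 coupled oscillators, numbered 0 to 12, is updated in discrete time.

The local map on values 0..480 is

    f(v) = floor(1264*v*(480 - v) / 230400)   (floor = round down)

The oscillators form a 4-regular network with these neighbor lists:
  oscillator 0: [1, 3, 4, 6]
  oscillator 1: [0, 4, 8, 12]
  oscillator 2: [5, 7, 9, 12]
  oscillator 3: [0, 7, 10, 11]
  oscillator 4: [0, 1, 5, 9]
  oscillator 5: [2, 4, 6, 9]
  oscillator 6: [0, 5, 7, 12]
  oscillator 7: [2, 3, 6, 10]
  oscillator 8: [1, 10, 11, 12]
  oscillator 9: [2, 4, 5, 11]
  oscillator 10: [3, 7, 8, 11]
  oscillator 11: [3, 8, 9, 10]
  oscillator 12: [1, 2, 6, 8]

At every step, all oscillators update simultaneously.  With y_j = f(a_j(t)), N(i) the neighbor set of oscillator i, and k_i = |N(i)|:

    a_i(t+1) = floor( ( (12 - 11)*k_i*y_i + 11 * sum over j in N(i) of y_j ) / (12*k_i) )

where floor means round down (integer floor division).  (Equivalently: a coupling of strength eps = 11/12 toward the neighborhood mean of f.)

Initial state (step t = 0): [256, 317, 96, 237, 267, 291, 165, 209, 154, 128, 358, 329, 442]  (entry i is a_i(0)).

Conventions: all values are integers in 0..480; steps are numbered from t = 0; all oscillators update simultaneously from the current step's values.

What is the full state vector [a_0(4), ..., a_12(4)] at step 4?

Answer: [302, 302, 302, 302, 302, 302, 302, 302, 302, 302, 302, 302, 303]

Derivation:
t=0: [256, 317, 96, 237, 267, 291, 165, 209, 154, 128, 358, 329, 442]
t=1: [300, 251, 234, 286, 288, 264, 256, 264, 225, 269, 288, 269, 247]
t=2: [307, 307, 312, 305, 308, 310, 309, 309, 311, 310, 309, 308, 314]
t=3: [290, 288, 287, 289, 290, 288, 288, 289, 288, 289, 289, 289, 288]
t=4: [302, 302, 302, 302, 302, 302, 302, 302, 302, 302, 302, 302, 303]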